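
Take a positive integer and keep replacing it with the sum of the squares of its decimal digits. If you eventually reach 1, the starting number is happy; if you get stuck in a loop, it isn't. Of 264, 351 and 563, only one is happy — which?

264: 264 → 56 → 61 → 37 → 58 → 89 → 145 → 42 → 20 → 4 → 16 → 37  — repeats 37 (not happy)
351: 351 → 35 → 34 → 25 → 29 → 85 → 89 → 145 → 42 → 20 → 4 → 16 → 37 → 58 → 89  — repeats 89 (not happy)
563: 563 → 70 → 49 → 97 → 130 → 10 → 1  — reaches 1 (happy)

563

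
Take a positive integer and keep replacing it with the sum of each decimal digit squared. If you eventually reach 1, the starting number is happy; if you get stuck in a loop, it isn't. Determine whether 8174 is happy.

happy

8174 → 8² + 1² + 7² + 4² = 64 + 1 + 49 + 16 = 130
130 → 1² + 3² + 0² = 1 + 9 + 0 = 10
10 → 1² + 0² = 1 + 0 = 1  — reached 1.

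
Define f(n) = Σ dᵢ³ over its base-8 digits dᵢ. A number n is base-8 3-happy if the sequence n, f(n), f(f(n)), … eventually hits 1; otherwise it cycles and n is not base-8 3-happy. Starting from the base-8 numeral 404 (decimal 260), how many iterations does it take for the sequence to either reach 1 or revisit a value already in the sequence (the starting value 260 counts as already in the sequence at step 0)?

260 = (4,0,4)_8 → 4³ + 0³ + 4³ = 128
128 = (2,0,0)_8 → 2³ + 0³ + 0³ = 8
8 = (1,0)_8 → 1³ + 0³ = 1  — reached 1.
That took 3 steps.

3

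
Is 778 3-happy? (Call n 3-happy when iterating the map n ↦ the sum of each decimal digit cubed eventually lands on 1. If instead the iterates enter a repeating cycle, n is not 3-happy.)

778 → 1198
1198 → 1243
1243 → 100
100 → 1  — reached 1.

3-happy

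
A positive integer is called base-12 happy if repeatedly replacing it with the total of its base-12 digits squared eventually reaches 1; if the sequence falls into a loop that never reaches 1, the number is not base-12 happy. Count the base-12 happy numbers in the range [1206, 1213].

1

1206: 1206 → 116 → 145 → 2 → 4 → 16 → 17 → 26 → 8 → 64 → 41 → 34 → 104 → 128 → 164 → 66 → 61 → 26  (repeats 26)
1207: 1207 → 129 → 181 → 11 → 121 → 101 → 89 → 74 → 40 → 25 → 5 → 25  (repeats 25)
1208: 1208 → 144 → 1  (reaches 1)
1209: 1209 → 161 → 27 → 13 → 2 → 4 → 16 → 17 → 26 → 8 → 64 → 41 → 34 → 104 → 128 → 164 → 66 → 61 → 26  (repeats 26)
1210: 1210 → 180 → 10 → 100 → 80 → 100  (repeats 100)
1211: 1211 → 201 → 98 → 68 → 89 → 74 → 40 → 25 → 5 → 25  (repeats 25)
1212: 1212 → 89 → 74 → 40 → 25 → 5 → 25  (repeats 25)
1213: 1213 → 90 → 85 → 50 → 20 → 65 → 50  (repeats 50)
base-12 happy: 1208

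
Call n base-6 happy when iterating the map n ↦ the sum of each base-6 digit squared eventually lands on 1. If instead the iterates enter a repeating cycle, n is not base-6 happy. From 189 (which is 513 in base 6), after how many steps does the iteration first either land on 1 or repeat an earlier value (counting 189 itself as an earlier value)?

189 = (5,1,3)_6 → 35
35 = (5,5)_6 → 50
50 = (1,2,2)_6 → 9
9 = (1,3)_6 → 10
10 = (1,4)_6 → 17
17 = (2,5)_6 → 29
29 = (4,5)_6 → 41
41 = (1,0,5)_6 → 26
26 = (4,2)_6 → 20
20 = (3,2)_6 → 13
13 = (2,1)_6 → 5
5 = (5)_6 → 25
25 = (4,1)_6 → 17  — 17 repeats.
That took 13 steps.

13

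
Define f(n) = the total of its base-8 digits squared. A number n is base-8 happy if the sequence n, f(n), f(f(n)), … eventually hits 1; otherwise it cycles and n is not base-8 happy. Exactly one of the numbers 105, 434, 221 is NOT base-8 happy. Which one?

221

105: 105 → 27 → 18 → 8 → 1  — reaches 1 (base-8 happy)
434: 434 → 76 → 18 → 8 → 1  — reaches 1 (base-8 happy)
221: 221 → 43 → 34 → 20 → 20  — repeats 20 (not base-8 happy)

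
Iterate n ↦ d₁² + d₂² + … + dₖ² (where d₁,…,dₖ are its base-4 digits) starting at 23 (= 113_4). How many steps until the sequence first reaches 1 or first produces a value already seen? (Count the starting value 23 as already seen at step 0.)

23 = (1,1,3)_4 → 1² + 1² + 3² = 1 + 1 + 9 = 11
11 = (2,3)_4 → 2² + 3² = 4 + 9 = 13
13 = (3,1)_4 → 3² + 1² = 9 + 1 = 10
10 = (2,2)_4 → 2² + 2² = 4 + 4 = 8
8 = (2,0)_4 → 2² + 0² = 4 + 0 = 4
4 = (1,0)_4 → 1² + 0² = 1 + 0 = 1  — reached 1.
That took 6 steps.

6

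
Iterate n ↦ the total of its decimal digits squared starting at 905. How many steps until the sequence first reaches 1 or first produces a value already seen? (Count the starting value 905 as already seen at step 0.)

905 → 106
106 → 37
37 → 58
58 → 89
89 → 145
145 → 42
42 → 20
20 → 4
4 → 16
16 → 37  — 37 repeats.
That took 10 steps.

10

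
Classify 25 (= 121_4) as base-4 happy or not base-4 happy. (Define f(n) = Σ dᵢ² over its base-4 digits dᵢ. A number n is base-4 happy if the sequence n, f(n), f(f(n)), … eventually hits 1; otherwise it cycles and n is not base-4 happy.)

base-4 happy

25 = (1,2,1)_4 → 1² + 2² + 1² = 1 + 4 + 1 = 6
6 = (1,2)_4 → 1² + 2² = 1 + 4 = 5
5 = (1,1)_4 → 1² + 1² = 1 + 1 = 2
2 = (2)_4 → 2² = 4
4 = (1,0)_4 → 1² + 0² = 1 + 0 = 1  — reached 1.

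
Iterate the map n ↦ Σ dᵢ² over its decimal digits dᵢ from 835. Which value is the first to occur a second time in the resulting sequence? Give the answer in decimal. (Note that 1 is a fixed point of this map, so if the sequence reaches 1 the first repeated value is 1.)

835 → 8² + 3² + 5² = 64 + 9 + 25 = 98
98 → 9² + 8² = 81 + 64 = 145
145 → 1² + 4² + 5² = 1 + 16 + 25 = 42
42 → 4² + 2² = 16 + 4 = 20
20 → 2² + 0² = 4 + 0 = 4
4 → 4² = 16
16 → 1² + 6² = 1 + 36 = 37
37 → 3² + 7² = 9 + 49 = 58
58 → 5² + 8² = 25 + 64 = 89
89 → 8² + 9² = 64 + 81 = 145  — 145 already appeared earlier.

145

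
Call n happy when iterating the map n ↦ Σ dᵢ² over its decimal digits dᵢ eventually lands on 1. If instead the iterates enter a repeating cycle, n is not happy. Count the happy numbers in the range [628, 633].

1

628: 628 → 104 → 17 → 50 → 25 → 29 → 85 → 89 → 145 → 42 → 20 → 4 → 16 → 37 → 58 → 89  (repeats 89)
629: 629 → 121 → 6 → 36 → 45 → 41 → 17 → 50 → 25 → 29 → 85 → 89 → 145 → 42 → 20 → 4 → 16 → 37 → 58 → 89  (repeats 89)
630: 630 → 45 → 41 → 17 → 50 → 25 → 29 → 85 → 89 → 145 → 42 → 20 → 4 → 16 → 37 → 58 → 89  (repeats 89)
631: 631 → 46 → 52 → 29 → 85 → 89 → 145 → 42 → 20 → 4 → 16 → 37 → 58 → 89  (repeats 89)
632: 632 → 49 → 97 → 130 → 10 → 1  (reaches 1)
633: 633 → 54 → 41 → 17 → 50 → 25 → 29 → 85 → 89 → 145 → 42 → 20 → 4 → 16 → 37 → 58 → 89  (repeats 89)
happy: 632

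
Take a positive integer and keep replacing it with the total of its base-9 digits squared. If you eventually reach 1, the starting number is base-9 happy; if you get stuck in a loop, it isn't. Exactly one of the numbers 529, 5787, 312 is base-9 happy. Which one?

529: 529 → 101 → 9 → 1  — reaches 1 (base-9 happy)
5787: 5787 → 129 → 35 → 73 → 65 → 53 → 89 → 65  — repeats 65 (not base-9 happy)
312: 312 → 94 → 18 → 4 → 16 → 50 → 50  — repeats 50 (not base-9 happy)

529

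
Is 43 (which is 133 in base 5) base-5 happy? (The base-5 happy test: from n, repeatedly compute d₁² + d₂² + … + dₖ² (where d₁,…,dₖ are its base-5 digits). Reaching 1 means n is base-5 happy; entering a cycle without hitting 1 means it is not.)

43 = (1,3,3)_5 → 1² + 3² + 3² = 1 + 9 + 9 = 19
19 = (3,4)_5 → 3² + 4² = 9 + 16 = 25
25 = (1,0,0)_5 → 1² + 0² + 0² = 1 + 0 + 0 = 1  — reached 1.

base-5 happy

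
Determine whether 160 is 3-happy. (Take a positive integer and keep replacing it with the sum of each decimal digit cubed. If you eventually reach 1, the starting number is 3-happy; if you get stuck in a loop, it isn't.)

not 3-happy

160 → 1³ + 6³ + 0³ = 1 + 216 + 0 = 217
217 → 2³ + 1³ + 7³ = 8 + 1 + 343 = 352
352 → 3³ + 5³ + 2³ = 27 + 125 + 8 = 160  — 160 already seen; the sequence cycles without reaching 1.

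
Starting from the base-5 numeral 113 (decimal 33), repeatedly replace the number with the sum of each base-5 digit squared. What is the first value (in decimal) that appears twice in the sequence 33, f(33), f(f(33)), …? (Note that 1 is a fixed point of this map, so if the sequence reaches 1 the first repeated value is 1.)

1

33 = (1,1,3)_5 → 11
11 = (2,1)_5 → 5
5 = (1,0)_5 → 1  — reached the fixed point 1.
1 → 1, so 1 is the first repeated value.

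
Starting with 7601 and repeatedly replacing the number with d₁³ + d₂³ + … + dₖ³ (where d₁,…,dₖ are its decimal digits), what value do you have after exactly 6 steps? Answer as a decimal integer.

7601 → 7³ + 6³ + 0³ + 1³ = 560
560 → 5³ + 6³ + 0³ = 341
341 → 3³ + 4³ + 1³ = 92
92 → 9³ + 2³ = 737
737 → 7³ + 3³ + 7³ = 713
713 → 7³ + 1³ + 3³ = 371

371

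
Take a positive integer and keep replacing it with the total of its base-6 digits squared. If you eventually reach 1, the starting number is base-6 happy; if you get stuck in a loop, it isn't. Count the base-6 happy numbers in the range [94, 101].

1

94: 94 → 29 → 41 → 26 → 20 → 13 → 5 → 25 → 17 → 29  (repeats 29)
95: 95 → 38 → 5 → 25 → 17 → 29 → 41 → 26 → 20 → 13 → 5  (repeats 5)
96: 96 → 20 → 13 → 5 → 25 → 17 → 29 → 41 → 26 → 20  (repeats 20)
97: 97 → 21 → 18 → 9 → 10 → 17 → 29 → 41 → 26 → 20 → 13 → 5 → 25 → 17  (repeats 17)
98: 98 → 24 → 16 → 20 → 13 → 5 → 25 → 17 → 29 → 41 → 26 → 20  (repeats 20)
99: 99 → 29 → 41 → 26 → 20 → 13 → 5 → 25 → 17 → 29  (repeats 29)
100: 100 → 36 → 1  (reaches 1)
101: 101 → 45 → 11 → 26 → 20 → 13 → 5 → 25 → 17 → 29 → 41 → 26  (repeats 26)
base-6 happy: 100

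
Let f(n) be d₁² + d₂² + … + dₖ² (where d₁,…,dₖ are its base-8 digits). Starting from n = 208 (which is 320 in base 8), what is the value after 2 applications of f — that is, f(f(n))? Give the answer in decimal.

26

208 = (3,2,0)_8 → 3² + 2² + 0² = 13
13 = (1,5)_8 → 1² + 5² = 26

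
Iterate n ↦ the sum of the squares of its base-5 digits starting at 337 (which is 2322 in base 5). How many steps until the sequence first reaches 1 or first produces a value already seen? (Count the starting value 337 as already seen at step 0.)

4

337 = (2,3,2,2)_5 → 2² + 3² + 2² + 2² = 4 + 9 + 4 + 4 = 21
21 = (4,1)_5 → 4² + 1² = 16 + 1 = 17
17 = (3,2)_5 → 3² + 2² = 9 + 4 = 13
13 = (2,3)_5 → 2² + 3² = 4 + 9 = 13  — 13 repeats.
That took 4 steps.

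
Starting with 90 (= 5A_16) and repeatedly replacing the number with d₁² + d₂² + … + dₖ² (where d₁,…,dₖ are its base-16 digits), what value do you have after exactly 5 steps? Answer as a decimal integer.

200

90 = (5,10)_16 → 5² + 10² = 125
125 = (7,13)_16 → 7² + 13² = 218
218 = (13,10)_16 → 13² + 10² = 269
269 = (1,0,13)_16 → 1² + 0² + 13² = 170
170 = (10,10)_16 → 10² + 10² = 200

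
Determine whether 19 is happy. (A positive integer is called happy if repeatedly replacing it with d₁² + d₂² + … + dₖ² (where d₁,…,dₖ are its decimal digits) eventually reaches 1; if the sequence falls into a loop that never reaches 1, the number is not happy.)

happy

19 → 1² + 9² = 1 + 81 = 82
82 → 8² + 2² = 64 + 4 = 68
68 → 6² + 8² = 36 + 64 = 100
100 → 1² + 0² + 0² = 1 + 0 + 0 = 1  — reached 1.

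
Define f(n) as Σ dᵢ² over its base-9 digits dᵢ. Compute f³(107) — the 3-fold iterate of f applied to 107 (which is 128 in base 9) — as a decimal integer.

17

107 = (1,2,8)_9 → 1² + 2² + 8² = 1 + 4 + 64 = 69
69 = (7,6)_9 → 7² + 6² = 49 + 36 = 85
85 = (1,0,4)_9 → 1² + 0² + 4² = 1 + 0 + 16 = 17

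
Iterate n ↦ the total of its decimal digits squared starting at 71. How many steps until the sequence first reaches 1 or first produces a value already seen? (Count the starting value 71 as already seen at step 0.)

13

71 → 50
50 → 25
25 → 29
29 → 85
85 → 89
89 → 145
145 → 42
42 → 20
20 → 4
4 → 16
16 → 37
37 → 58
58 → 89  — 89 repeats.
That took 13 steps.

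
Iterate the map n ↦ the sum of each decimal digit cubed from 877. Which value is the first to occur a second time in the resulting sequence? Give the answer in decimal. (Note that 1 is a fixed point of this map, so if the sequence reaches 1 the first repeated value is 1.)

1

877 → 8³ + 7³ + 7³ = 1198
1198 → 1³ + 1³ + 9³ + 8³ = 1243
1243 → 1³ + 2³ + 4³ + 3³ = 100
100 → 1³ + 0³ + 0³ = 1  — reached the fixed point 1.
1 → 1, so 1 is the first repeated value.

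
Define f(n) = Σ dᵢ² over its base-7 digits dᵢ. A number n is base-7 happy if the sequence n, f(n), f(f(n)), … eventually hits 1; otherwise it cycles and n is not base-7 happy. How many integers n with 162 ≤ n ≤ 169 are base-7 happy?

1

162: 162 → 14 → 4 → 16 → 8 → 2 → 4  — not base-7 happy
163: 163 → 17 → 13 → 37 → 29 → 17  — not base-7 happy
164: 164 → 22 → 10 → 10  — not base-7 happy
165: 165 → 29 → 17 → 13 → 37 → 29  — not base-7 happy
166: 166 → 38 → 34 → 52 → 10 → 10  — not base-7 happy
167: 167 → 49 → 1  — base-7 happy
168: 168 → 18 → 20 → 40 → 50 → 2 → 4 → 16 → 8 → 2  — not base-7 happy
169: 169 → 19 → 29 → 17 → 13 → 37 → 29  — not base-7 happy
base-7 happy: 167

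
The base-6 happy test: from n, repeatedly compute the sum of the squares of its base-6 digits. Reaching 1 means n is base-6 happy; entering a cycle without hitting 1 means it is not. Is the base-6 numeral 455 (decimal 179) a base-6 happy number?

not base-6 happy

179 = (4,5,5)_6 → 4² + 5² + 5² = 66
66 = (1,5,0)_6 → 1² + 5² + 0² = 26
26 = (4,2)_6 → 4² + 2² = 20
20 = (3,2)_6 → 3² + 2² = 13
13 = (2,1)_6 → 2² + 1² = 5
5 = (5)_6 → 5² = 25
25 = (4,1)_6 → 4² + 1² = 17
17 = (2,5)_6 → 2² + 5² = 29
29 = (4,5)_6 → 4² + 5² = 41
41 = (1,0,5)_6 → 1² + 0² + 5² = 26  — 26 already seen; the sequence cycles without reaching 1.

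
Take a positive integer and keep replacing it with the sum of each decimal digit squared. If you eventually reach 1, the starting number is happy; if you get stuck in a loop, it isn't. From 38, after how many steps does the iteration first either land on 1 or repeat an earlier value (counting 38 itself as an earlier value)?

38 → 3² + 8² = 73
73 → 7² + 3² = 58
58 → 5² + 8² = 89
89 → 8² + 9² = 145
145 → 1² + 4² + 5² = 42
42 → 4² + 2² = 20
20 → 2² + 0² = 4
4 → 4² = 16
16 → 1² + 6² = 37
37 → 3² + 7² = 58  — 58 repeats.
That took 10 steps.

10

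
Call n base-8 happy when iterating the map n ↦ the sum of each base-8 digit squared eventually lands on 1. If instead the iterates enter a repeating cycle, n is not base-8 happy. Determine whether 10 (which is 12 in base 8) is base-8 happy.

not base-8 happy

10 = (1,2)_8 → 1² + 2² = 1 + 4 = 5
5 = (5)_8 → 5² = 25
25 = (3,1)_8 → 3² + 1² = 9 + 1 = 10  — 10 already seen; the sequence cycles without reaching 1.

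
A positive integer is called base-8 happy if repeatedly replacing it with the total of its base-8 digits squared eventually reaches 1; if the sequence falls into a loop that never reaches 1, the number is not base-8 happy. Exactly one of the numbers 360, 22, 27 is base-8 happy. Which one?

360: 360 → 50 → 40 → 25 → 10 → 5 → 25  — repeats 25 (not base-8 happy)
22: 22 → 40 → 25 → 10 → 5 → 25  — repeats 25 (not base-8 happy)
27: 27 → 18 → 8 → 1  — reaches 1 (base-8 happy)

27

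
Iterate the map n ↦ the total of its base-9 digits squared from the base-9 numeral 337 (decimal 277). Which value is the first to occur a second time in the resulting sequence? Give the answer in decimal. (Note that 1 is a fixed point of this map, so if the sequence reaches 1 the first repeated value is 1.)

277 = (3,3,7)_9 → 3² + 3² + 7² = 67
67 = (7,4)_9 → 7² + 4² = 65
65 = (7,2)_9 → 7² + 2² = 53
53 = (5,8)_9 → 5² + 8² = 89
89 = (1,0,8)_9 → 1² + 0² + 8² = 65  — 65 already appeared earlier.

65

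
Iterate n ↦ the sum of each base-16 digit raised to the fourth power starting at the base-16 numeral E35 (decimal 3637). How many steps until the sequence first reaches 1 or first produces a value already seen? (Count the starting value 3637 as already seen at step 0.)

14

3637 = (14,3,5)_16 → 14⁴ + 3⁴ + 5⁴ = 39122
39122 = (9,8,13,2)_16 → 9⁴ + 8⁴ + 13⁴ + 2⁴ = 39234
39234 = (9,9,4,2)_16 → 9⁴ + 9⁴ + 4⁴ + 2⁴ = 13394
13394 = (3,4,5,2)_16 → 3⁴ + 4⁴ + 5⁴ + 2⁴ = 978
978 = (3,13,2)_16 → 3⁴ + 13⁴ + 2⁴ = 28658
28658 = (6,15,15,2)_16 → 6⁴ + 15⁴ + 15⁴ + 2⁴ = 102562
102562 = (1,9,0,10,2)_16 → 1⁴ + 9⁴ + 0⁴ + 10⁴ + 2⁴ = 16578
16578 = (4,0,12,2)_16 → 4⁴ + 0⁴ + 12⁴ + 2⁴ = 21008
21008 = (5,2,1,0)_16 → 5⁴ + 2⁴ + 1⁴ + 0⁴ = 642
642 = (2,8,2)_16 → 2⁴ + 8⁴ + 2⁴ = 4128
4128 = (1,0,2,0)_16 → 1⁴ + 0⁴ + 2⁴ + 0⁴ = 17
17 = (1,1)_16 → 1⁴ + 1⁴ = 2
2 = (2)_16 → 2⁴ = 16
16 = (1,0)_16 → 1⁴ + 0⁴ = 1  — reached 1.
That took 14 steps.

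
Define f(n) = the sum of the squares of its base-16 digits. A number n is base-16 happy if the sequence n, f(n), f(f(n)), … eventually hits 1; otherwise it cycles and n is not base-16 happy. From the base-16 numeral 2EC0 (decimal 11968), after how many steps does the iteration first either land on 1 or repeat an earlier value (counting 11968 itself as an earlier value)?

11968 = (2,14,12,0)_16 → 2² + 14² + 12² + 0² = 4 + 196 + 144 + 0 = 344
344 = (1,5,8)_16 → 1² + 5² + 8² = 1 + 25 + 64 = 90
90 = (5,10)_16 → 5² + 10² = 25 + 100 = 125
125 = (7,13)_16 → 7² + 13² = 49 + 169 = 218
218 = (13,10)_16 → 13² + 10² = 169 + 100 = 269
269 = (1,0,13)_16 → 1² + 0² + 13² = 1 + 0 + 169 = 170
170 = (10,10)_16 → 10² + 10² = 100 + 100 = 200
200 = (12,8)_16 → 12² + 8² = 144 + 64 = 208
208 = (13,0)_16 → 13² + 0² = 169 + 0 = 169
169 = (10,9)_16 → 10² + 9² = 100 + 81 = 181
181 = (11,5)_16 → 11² + 5² = 121 + 25 = 146
146 = (9,2)_16 → 9² + 2² = 81 + 4 = 85
85 = (5,5)_16 → 5² + 5² = 25 + 25 = 50
50 = (3,2)_16 → 3² + 2² = 9 + 4 = 13
13 = (13)_16 → 13² = 169  — 169 repeats.
That took 15 steps.

15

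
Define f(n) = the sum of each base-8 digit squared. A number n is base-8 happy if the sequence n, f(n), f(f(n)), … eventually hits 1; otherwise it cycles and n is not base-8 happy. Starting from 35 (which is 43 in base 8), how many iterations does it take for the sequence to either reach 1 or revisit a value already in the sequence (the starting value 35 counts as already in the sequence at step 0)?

35 = (4,3)_8 → 4² + 3² = 25
25 = (3,1)_8 → 3² + 1² = 10
10 = (1,2)_8 → 1² + 2² = 5
5 = (5)_8 → 5² = 25  — 25 repeats.
That took 4 steps.

4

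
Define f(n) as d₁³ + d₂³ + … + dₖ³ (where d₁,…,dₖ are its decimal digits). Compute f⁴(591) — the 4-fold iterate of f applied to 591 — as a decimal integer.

591 → 855
855 → 762
762 → 567
567 → 684

684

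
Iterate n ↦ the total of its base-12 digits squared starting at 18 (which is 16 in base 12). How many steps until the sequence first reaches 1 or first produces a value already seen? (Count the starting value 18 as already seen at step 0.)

18 = (1,6)_12 → 1² + 6² = 37
37 = (3,1)_12 → 3² + 1² = 10
10 = (10)_12 → 10² = 100
100 = (8,4)_12 → 8² + 4² = 80
80 = (6,8)_12 → 6² + 8² = 100  — 100 repeats.
That took 5 steps.

5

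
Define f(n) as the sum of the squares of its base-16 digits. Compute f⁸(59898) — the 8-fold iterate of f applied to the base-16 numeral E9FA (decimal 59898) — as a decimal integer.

1

59898 = (14,9,15,10)_16 → 602
602 = (2,5,10)_16 → 129
129 = (8,1)_16 → 65
65 = (4,1)_16 → 17
17 = (1,1)_16 → 2
2 = (2)_16 → 4
4 = (4)_16 → 16
16 = (1,0)_16 → 1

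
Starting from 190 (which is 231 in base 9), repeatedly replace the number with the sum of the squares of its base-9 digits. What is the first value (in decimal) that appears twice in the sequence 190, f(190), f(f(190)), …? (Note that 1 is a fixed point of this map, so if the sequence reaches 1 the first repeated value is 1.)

190 = (2,3,1)_9 → 14
14 = (1,5)_9 → 26
26 = (2,8)_9 → 68
68 = (7,5)_9 → 74
74 = (8,2)_9 → 68  — 68 already appeared earlier.

68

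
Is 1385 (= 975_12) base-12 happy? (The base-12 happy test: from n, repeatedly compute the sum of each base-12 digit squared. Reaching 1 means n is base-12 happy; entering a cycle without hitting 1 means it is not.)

1385 = (9,7,5)_12 → 155
155 = (1,0,11)_12 → 122
122 = (10,2)_12 → 104
104 = (8,8)_12 → 128
128 = (10,8)_12 → 164
164 = (1,1,8)_12 → 66
66 = (5,6)_12 → 61
61 = (5,1)_12 → 26
26 = (2,2)_12 → 8
8 = (8)_12 → 64
64 = (5,4)_12 → 41
41 = (3,5)_12 → 34
34 = (2,10)_12 → 104  — 104 already seen; the sequence cycles without reaching 1.

not base-12 happy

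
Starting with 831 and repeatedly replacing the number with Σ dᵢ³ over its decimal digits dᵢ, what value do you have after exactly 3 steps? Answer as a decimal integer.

831 → 8³ + 3³ + 1³ = 540
540 → 5³ + 4³ + 0³ = 189
189 → 1³ + 8³ + 9³ = 1242

1242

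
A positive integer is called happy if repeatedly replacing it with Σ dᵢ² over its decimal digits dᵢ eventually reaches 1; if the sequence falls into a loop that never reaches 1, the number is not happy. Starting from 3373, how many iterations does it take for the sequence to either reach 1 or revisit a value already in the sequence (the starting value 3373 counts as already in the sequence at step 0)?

3373 → 3² + 3² + 7² + 3² = 76
76 → 7² + 6² = 85
85 → 8² + 5² = 89
89 → 8² + 9² = 145
145 → 1² + 4² + 5² = 42
42 → 4² + 2² = 20
20 → 2² + 0² = 4
4 → 4² = 16
16 → 1² + 6² = 37
37 → 3² + 7² = 58
58 → 5² + 8² = 89  — 89 repeats.
That took 11 steps.

11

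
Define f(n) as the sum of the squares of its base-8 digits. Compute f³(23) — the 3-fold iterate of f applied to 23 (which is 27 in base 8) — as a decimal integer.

23 = (2,7)_8 → 2² + 7² = 53
53 = (6,5)_8 → 6² + 5² = 61
61 = (7,5)_8 → 7² + 5² = 74

74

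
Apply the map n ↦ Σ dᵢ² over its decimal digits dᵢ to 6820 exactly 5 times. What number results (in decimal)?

29

6820 → 6² + 8² + 2² + 0² = 104
104 → 1² + 0² + 4² = 17
17 → 1² + 7² = 50
50 → 5² + 0² = 25
25 → 2² + 5² = 29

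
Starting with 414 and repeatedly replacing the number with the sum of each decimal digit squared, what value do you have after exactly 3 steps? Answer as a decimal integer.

65

414 → 4² + 1² + 4² = 33
33 → 3² + 3² = 18
18 → 1² + 8² = 65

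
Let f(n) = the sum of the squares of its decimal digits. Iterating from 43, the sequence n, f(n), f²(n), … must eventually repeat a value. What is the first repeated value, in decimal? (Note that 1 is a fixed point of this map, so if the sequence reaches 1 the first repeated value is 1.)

89

43 → 4² + 3² = 16 + 9 = 25
25 → 2² + 5² = 4 + 25 = 29
29 → 2² + 9² = 4 + 81 = 85
85 → 8² + 5² = 64 + 25 = 89
89 → 8² + 9² = 64 + 81 = 145
145 → 1² + 4² + 5² = 1 + 16 + 25 = 42
42 → 4² + 2² = 16 + 4 = 20
20 → 2² + 0² = 4 + 0 = 4
4 → 4² = 16
16 → 1² + 6² = 1 + 36 = 37
37 → 3² + 7² = 9 + 49 = 58
58 → 5² + 8² = 25 + 64 = 89  — 89 already appeared earlier.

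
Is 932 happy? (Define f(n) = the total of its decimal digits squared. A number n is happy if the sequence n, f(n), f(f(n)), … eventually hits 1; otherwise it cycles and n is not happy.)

happy

932 → 9² + 3² + 2² = 81 + 9 + 4 = 94
94 → 9² + 4² = 81 + 16 = 97
97 → 9² + 7² = 81 + 49 = 130
130 → 1² + 3² + 0² = 1 + 9 + 0 = 10
10 → 1² + 0² = 1 + 0 = 1  — reached 1.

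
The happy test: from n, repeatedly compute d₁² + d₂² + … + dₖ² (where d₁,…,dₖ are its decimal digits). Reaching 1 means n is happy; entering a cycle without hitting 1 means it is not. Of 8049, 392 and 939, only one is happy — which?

8049: 8049 → 161 → 38 → 73 → 58 → 89 → 145 → 42 → 20 → 4 → 16 → 37 → 58  — repeats 58 (not happy)
392: 392 → 94 → 97 → 130 → 10 → 1  — reaches 1 (happy)
939: 939 → 171 → 51 → 26 → 40 → 16 → 37 → 58 → 89 → 145 → 42 → 20 → 4 → 16  — repeats 16 (not happy)

392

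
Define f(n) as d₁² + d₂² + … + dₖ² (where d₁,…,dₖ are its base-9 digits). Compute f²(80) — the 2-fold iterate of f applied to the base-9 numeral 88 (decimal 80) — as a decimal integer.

30

80 = (8,8)_9 → 8² + 8² = 64 + 64 = 128
128 = (1,5,2)_9 → 1² + 5² + 2² = 1 + 25 + 4 = 30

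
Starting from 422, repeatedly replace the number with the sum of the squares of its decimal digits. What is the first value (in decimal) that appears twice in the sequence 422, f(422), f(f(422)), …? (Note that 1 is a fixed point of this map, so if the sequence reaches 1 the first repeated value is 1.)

20

422 → 24
24 → 20
20 → 4
4 → 16
16 → 37
37 → 58
58 → 89
89 → 145
145 → 42
42 → 20  — 20 already appeared earlier.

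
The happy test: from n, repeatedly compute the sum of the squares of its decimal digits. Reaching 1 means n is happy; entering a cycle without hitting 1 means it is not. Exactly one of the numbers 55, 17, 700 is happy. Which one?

55: 55 → 50 → 25 → 29 → 85 → 89 → 145 → 42 → 20 → 4 → 16 → 37 → 58 → 89  — repeats 89 (not happy)
17: 17 → 50 → 25 → 29 → 85 → 89 → 145 → 42 → 20 → 4 → 16 → 37 → 58 → 89  — repeats 89 (not happy)
700: 700 → 49 → 97 → 130 → 10 → 1  — reaches 1 (happy)

700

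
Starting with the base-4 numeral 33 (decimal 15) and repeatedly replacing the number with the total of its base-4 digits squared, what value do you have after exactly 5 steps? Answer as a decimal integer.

15 = (3,3)_4 → 3² + 3² = 9 + 9 = 18
18 = (1,0,2)_4 → 1² + 0² + 2² = 1 + 0 + 4 = 5
5 = (1,1)_4 → 1² + 1² = 1 + 1 = 2
2 = (2)_4 → 2² = 4
4 = (1,0)_4 → 1² + 0² = 1 + 0 = 1

1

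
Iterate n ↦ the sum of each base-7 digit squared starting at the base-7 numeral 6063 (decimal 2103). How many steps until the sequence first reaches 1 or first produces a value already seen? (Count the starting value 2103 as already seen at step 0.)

2103 = (6,0,6,3)_7 → 6² + 0² + 6² + 3² = 81
81 = (1,4,4)_7 → 1² + 4² + 4² = 33
33 = (4,5)_7 → 4² + 5² = 41
41 = (5,6)_7 → 5² + 6² = 61
61 = (1,1,5)_7 → 1² + 1² + 5² = 27
27 = (3,6)_7 → 3² + 6² = 45
45 = (6,3)_7 → 6² + 3² = 45  — 45 repeats.
That took 7 steps.

7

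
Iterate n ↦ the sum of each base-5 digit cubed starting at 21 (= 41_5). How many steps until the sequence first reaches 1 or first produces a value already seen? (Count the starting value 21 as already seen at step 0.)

21 = (4,1)_5 → 4³ + 1³ = 65
65 = (2,3,0)_5 → 2³ + 3³ + 0³ = 35
35 = (1,2,0)_5 → 1³ + 2³ + 0³ = 9
9 = (1,4)_5 → 1³ + 4³ = 65  — 65 repeats.
That took 4 steps.

4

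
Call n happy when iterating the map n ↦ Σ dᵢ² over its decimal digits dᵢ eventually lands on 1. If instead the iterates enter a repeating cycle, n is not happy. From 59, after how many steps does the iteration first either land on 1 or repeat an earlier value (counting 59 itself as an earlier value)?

10

59 → 5² + 9² = 106
106 → 1² + 0² + 6² = 37
37 → 3² + 7² = 58
58 → 5² + 8² = 89
89 → 8² + 9² = 145
145 → 1² + 4² + 5² = 42
42 → 4² + 2² = 20
20 → 2² + 0² = 4
4 → 4² = 16
16 → 1² + 6² = 37  — 37 repeats.
That took 10 steps.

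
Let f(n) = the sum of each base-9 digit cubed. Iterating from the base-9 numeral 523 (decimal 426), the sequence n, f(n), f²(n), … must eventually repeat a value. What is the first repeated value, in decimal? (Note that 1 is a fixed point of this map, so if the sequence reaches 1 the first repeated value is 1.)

426 = (5,2,3)_9 → 5³ + 2³ + 3³ = 125 + 8 + 27 = 160
160 = (1,8,7)_9 → 1³ + 8³ + 7³ = 1 + 512 + 343 = 856
856 = (1,1,5,1)_9 → 1³ + 1³ + 5³ + 1³ = 1 + 1 + 125 + 1 = 128
128 = (1,5,2)_9 → 1³ + 5³ + 2³ = 1 + 125 + 8 = 134
134 = (1,5,8)_9 → 1³ + 5³ + 8³ = 1 + 125 + 512 = 638
638 = (7,7,8)_9 → 7³ + 7³ + 8³ = 343 + 343 + 512 = 1198
1198 = (1,5,7,1)_9 → 1³ + 5³ + 7³ + 1³ = 1 + 125 + 343 + 1 = 470
470 = (5,7,2)_9 → 5³ + 7³ + 2³ = 125 + 343 + 8 = 476
476 = (5,7,8)_9 → 5³ + 7³ + 8³ = 125 + 343 + 512 = 980
980 = (1,3,0,8)_9 → 1³ + 3³ + 0³ + 8³ = 1 + 27 + 0 + 512 = 540
540 = (6,6,0)_9 → 6³ + 6³ + 0³ = 216 + 216 + 0 = 432
432 = (5,3,0)_9 → 5³ + 3³ + 0³ = 125 + 27 + 0 = 152
152 = (1,7,8)_9 → 1³ + 7³ + 8³ = 1 + 343 + 512 = 856  — 856 already appeared earlier.

856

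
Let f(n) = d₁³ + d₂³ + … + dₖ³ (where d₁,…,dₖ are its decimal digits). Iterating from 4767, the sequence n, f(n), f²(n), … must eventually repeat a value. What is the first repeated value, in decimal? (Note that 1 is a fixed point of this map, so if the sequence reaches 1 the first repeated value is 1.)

4767 → 966
966 → 1161
1161 → 219
219 → 738
738 → 882
882 → 1032
1032 → 36
36 → 243
243 → 99
99 → 1458
1458 → 702
702 → 351
351 → 153
153 → 153  — 153 already appeared earlier.

153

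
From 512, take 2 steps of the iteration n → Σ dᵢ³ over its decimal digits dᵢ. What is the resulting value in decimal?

92

512 → 5³ + 1³ + 2³ = 134
134 → 1³ + 3³ + 4³ = 92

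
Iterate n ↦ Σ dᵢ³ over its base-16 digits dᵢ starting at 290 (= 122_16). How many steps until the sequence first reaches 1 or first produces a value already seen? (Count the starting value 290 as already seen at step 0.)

5

290 = (1,2,2)_16 → 17
17 = (1,1)_16 → 2
2 = (2)_16 → 8
8 = (8)_16 → 512
512 = (2,0,0)_16 → 8  — 8 repeats.
That took 5 steps.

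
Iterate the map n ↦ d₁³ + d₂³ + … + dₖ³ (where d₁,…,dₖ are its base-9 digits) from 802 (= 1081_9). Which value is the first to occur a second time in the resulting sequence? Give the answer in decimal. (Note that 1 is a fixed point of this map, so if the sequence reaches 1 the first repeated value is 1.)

28

802 = (1,0,8,1)_9 → 514
514 = (6,3,1)_9 → 244
244 = (3,0,1)_9 → 28
28 = (3,1)_9 → 28  — 28 already appeared earlier.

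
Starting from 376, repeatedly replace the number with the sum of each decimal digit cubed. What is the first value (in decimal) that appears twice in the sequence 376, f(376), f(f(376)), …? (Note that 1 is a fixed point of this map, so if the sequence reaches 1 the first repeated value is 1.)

376 → 3³ + 7³ + 6³ = 586
586 → 5³ + 8³ + 6³ = 853
853 → 8³ + 5³ + 3³ = 664
664 → 6³ + 6³ + 4³ = 496
496 → 4³ + 9³ + 6³ = 1009
1009 → 1³ + 0³ + 0³ + 9³ = 730
730 → 7³ + 3³ + 0³ = 370
370 → 3³ + 7³ + 0³ = 370  — 370 already appeared earlier.

370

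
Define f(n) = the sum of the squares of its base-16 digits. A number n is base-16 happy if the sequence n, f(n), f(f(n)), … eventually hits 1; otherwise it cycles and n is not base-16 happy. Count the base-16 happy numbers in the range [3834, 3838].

3834: 3834 → 521 → 85 → 50 → 13 → 169 → 181 → 146 → 85  — not base-16 happy
3835: 3835 → 542 → 201 → 225 → 197 → 169 → 181 → 146 → 85 → 50 → 13 → 169  — not base-16 happy
3836: 3836 → 565 → 38 → 40 → 68 → 32 → 4 → 16 → 1  — base-16 happy
3837: 3837 → 590 → 216 → 233 → 277 → 27 → 122 → 149 → 106 → 136 → 128 → 64 → 16 → 1  — base-16 happy
3838: 3838 → 617 → 121 → 130 → 68 → 32 → 4 → 16 → 1  — base-16 happy
base-16 happy: 3836, 3837, 3838

3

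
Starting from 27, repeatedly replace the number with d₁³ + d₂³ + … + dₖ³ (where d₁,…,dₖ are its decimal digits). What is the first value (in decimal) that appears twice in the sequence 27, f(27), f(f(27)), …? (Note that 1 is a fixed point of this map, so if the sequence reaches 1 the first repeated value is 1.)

27 → 2³ + 7³ = 351
351 → 3³ + 5³ + 1³ = 153
153 → 1³ + 5³ + 3³ = 153  — 153 already appeared earlier.

153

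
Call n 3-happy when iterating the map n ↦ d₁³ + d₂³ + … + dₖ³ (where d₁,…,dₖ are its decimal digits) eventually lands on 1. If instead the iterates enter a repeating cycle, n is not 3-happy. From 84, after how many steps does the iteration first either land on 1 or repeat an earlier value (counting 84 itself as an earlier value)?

7

84 → 8³ + 4³ = 576
576 → 5³ + 7³ + 6³ = 684
684 → 6³ + 8³ + 4³ = 792
792 → 7³ + 9³ + 2³ = 1080
1080 → 1³ + 0³ + 8³ + 0³ = 513
513 → 5³ + 1³ + 3³ = 153
153 → 1³ + 5³ + 3³ = 153  — 153 repeats.
That took 7 steps.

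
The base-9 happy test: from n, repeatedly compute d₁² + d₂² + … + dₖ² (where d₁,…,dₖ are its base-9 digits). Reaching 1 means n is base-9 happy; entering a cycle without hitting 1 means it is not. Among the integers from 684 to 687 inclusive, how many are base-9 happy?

684: 684 → 80 → 128 → 30 → 18 → 4 → 16 → 50 → 50  (repeats 50)
685: 685 → 81 → 1  (reaches 1)
686: 686 → 84 → 10 → 2 → 4 → 16 → 50 → 50  (repeats 50)
687: 687 → 89 → 65 → 53 → 89  (repeats 89)
base-9 happy: 685

1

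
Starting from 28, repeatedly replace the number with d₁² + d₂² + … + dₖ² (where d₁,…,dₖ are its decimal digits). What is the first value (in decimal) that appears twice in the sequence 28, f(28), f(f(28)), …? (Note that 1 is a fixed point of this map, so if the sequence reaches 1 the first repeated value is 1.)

28 → 68
68 → 100
100 → 1  — reached the fixed point 1.
1 → 1, so 1 is the first repeated value.

1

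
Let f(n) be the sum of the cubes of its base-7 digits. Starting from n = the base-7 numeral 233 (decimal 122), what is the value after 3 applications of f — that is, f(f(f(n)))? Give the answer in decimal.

122 = (2,3,3)_7 → 2³ + 3³ + 3³ = 62
62 = (1,1,6)_7 → 1³ + 1³ + 6³ = 218
218 = (4,3,1)_7 → 4³ + 3³ + 1³ = 92

92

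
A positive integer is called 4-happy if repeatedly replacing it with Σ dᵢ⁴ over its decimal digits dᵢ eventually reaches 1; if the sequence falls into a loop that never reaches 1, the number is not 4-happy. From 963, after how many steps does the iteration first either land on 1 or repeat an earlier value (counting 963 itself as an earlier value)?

9

963 → 9⁴ + 6⁴ + 3⁴ = 7938
7938 → 7⁴ + 9⁴ + 3⁴ + 8⁴ = 13139
13139 → 1⁴ + 3⁴ + 1⁴ + 3⁴ + 9⁴ = 6725
6725 → 6⁴ + 7⁴ + 2⁴ + 5⁴ = 4338
4338 → 4⁴ + 3⁴ + 3⁴ + 8⁴ = 4514
4514 → 4⁴ + 5⁴ + 1⁴ + 4⁴ = 1138
1138 → 1⁴ + 1⁴ + 3⁴ + 8⁴ = 4179
4179 → 4⁴ + 1⁴ + 7⁴ + 9⁴ = 9219
9219 → 9⁴ + 2⁴ + 1⁴ + 9⁴ = 13139  — 13139 repeats.
That took 9 steps.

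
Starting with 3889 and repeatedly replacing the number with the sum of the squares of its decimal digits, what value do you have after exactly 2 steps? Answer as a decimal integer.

69

3889 → 218
218 → 69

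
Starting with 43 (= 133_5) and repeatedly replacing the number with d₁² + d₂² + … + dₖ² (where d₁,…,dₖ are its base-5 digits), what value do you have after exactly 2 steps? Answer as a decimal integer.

43 = (1,3,3)_5 → 1² + 3² + 3² = 19
19 = (3,4)_5 → 3² + 4² = 25

25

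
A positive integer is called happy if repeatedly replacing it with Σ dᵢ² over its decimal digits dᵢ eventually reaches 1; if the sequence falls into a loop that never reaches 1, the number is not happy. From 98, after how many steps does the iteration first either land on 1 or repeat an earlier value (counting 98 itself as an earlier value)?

9

98 → 145
145 → 42
42 → 20
20 → 4
4 → 16
16 → 37
37 → 58
58 → 89
89 → 145  — 145 repeats.
That took 9 steps.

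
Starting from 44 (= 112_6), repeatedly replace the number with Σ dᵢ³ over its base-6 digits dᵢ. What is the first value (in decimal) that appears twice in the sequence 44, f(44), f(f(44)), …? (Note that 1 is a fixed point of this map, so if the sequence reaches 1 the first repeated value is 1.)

190

44 = (1,1,2)_6 → 1³ + 1³ + 2³ = 1 + 1 + 8 = 10
10 = (1,4)_6 → 1³ + 4³ = 1 + 64 = 65
65 = (1,4,5)_6 → 1³ + 4³ + 5³ = 1 + 64 + 125 = 190
190 = (5,1,4)_6 → 5³ + 1³ + 4³ = 125 + 1 + 64 = 190  — 190 already appeared earlier.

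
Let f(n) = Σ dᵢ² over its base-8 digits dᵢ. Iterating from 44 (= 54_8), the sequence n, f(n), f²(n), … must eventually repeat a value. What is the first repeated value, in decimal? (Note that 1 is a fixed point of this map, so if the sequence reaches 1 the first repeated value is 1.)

44 = (5,4)_8 → 41
41 = (5,1)_8 → 26
26 = (3,2)_8 → 13
13 = (1,5)_8 → 26  — 26 already appeared earlier.

26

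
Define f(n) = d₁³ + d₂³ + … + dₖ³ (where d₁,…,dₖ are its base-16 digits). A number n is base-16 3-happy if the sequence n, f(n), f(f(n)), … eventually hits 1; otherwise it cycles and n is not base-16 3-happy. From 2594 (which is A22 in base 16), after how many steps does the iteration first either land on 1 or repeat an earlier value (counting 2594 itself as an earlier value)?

2594 = (10,2,2)_16 → 1016
1016 = (3,15,8)_16 → 3914
3914 = (15,4,10)_16 → 4439
4439 = (1,1,5,7)_16 → 470
470 = (1,13,6)_16 → 2414
2414 = (9,6,14)_16 → 3689
3689 = (14,6,9)_16 → 3689  — 3689 repeats.
That took 7 steps.

7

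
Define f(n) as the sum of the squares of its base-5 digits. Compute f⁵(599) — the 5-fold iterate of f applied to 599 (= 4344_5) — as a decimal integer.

13

599 = (4,3,4,4)_5 → 4² + 3² + 4² + 4² = 57
57 = (2,1,2)_5 → 2² + 1² + 2² = 9
9 = (1,4)_5 → 1² + 4² = 17
17 = (3,2)_5 → 3² + 2² = 13
13 = (2,3)_5 → 2² + 3² = 13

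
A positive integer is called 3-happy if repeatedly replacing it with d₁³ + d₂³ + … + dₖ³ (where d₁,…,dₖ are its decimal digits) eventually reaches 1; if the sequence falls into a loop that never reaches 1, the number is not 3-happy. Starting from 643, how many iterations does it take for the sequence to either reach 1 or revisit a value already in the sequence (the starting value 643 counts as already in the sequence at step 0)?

643 → 6³ + 4³ + 3³ = 216 + 64 + 27 = 307
307 → 3³ + 0³ + 7³ = 27 + 0 + 343 = 370
370 → 3³ + 7³ + 0³ = 27 + 343 + 0 = 370  — 370 repeats.
That took 3 steps.

3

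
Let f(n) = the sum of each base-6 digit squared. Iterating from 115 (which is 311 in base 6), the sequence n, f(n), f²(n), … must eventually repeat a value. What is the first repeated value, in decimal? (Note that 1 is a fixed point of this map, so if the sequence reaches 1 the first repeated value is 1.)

115 = (3,1,1)_6 → 3² + 1² + 1² = 11
11 = (1,5)_6 → 1² + 5² = 26
26 = (4,2)_6 → 4² + 2² = 20
20 = (3,2)_6 → 3² + 2² = 13
13 = (2,1)_6 → 2² + 1² = 5
5 = (5)_6 → 5² = 25
25 = (4,1)_6 → 4² + 1² = 17
17 = (2,5)_6 → 2² + 5² = 29
29 = (4,5)_6 → 4² + 5² = 41
41 = (1,0,5)_6 → 1² + 0² + 5² = 26  — 26 already appeared earlier.

26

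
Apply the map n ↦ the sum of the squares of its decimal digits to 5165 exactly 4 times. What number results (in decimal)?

2

5165 → 5² + 1² + 6² + 5² = 87
87 → 8² + 7² = 113
113 → 1² + 1² + 3² = 11
11 → 1² + 1² = 2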